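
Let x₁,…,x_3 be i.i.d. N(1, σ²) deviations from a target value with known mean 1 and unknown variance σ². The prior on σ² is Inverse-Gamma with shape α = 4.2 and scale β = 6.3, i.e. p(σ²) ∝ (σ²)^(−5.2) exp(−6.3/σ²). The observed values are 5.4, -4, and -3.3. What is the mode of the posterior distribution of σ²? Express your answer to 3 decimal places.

σ̂²_MAP = 5.631

Sum of squared deviations about the known mean: SS = (5.4−1)² + (-4−1)² + (-3.3−1)² = 62.85.
The Normal likelihood contributes (σ²)^(−n/2) exp(−SS/(2σ²)), so the posterior is Inverse-Gamma(α + n/2, β + SS/2) = Inverse-Gamma(5.7, 37.725).
The mode of Inverse-Gamma(a, b) is b/(a+1) = 37.725/6.7 ≈ 5.631.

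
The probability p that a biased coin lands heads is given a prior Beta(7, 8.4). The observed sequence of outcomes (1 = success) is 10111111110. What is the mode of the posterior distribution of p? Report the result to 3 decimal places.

Prior: Beta(7, 8.4).
Data: 9 successes in 11 trials (from the sequence). The binomial likelihood contributes p^9(1−p)^2, so the posterior is Beta(7+9, 8.4+2) = Beta(16, 10.4).
For Beta(a, b) with a, b > 1 the mode is (a−1)/(a+b−2) = 15/24.4 ≈ 0.615.

p̂_MAP = 0.615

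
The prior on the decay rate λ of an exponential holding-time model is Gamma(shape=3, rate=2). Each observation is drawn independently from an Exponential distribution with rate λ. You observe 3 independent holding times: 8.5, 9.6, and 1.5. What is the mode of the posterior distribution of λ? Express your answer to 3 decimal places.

λ̂_MAP = 0.231

The Exponential(rate=λ) likelihood is ∝ λ^n e^(−λΣtᵢ). Here n = 3 and Σtᵢ = 8.5 + 9.6 + 1.5 = 19.6.
Posterior ∝ λ^2e^(−2λ) · λ^3e^(−19.6λ) = λ^5e^(−21.6λ), i.e. Gamma(6, 21.6).
Mode = (a−1)/b = 5/21.6 ≈ 0.231.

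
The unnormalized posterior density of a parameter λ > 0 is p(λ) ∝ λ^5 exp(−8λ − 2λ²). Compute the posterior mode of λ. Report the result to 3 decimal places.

λ̂_MAP = 0.500

ℓ'(λ) = 5/λ − 8 − 4λ. Setting this to zero and multiplying by λ: 4λ² + 8λ − 5 = 0.
λ = (−8 + √(8² + 4·4·5)) / (2·4) = (−8 + √144) / 8 = (−8 + 12)/8 = 1/2.
ℓ''(λ) = −5/λ² − 4 < 0, confirming a maximum.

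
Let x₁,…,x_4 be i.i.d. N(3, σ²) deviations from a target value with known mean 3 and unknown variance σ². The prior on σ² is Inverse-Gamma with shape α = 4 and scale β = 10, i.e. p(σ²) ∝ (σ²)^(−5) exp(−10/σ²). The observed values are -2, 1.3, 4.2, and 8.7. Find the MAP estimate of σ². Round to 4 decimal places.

Sum of squared deviations about the known mean: SS = (-2−3)² + (1.3−3)² + (4.2−3)² + (8.7−3)² = 61.82.
The Normal likelihood contributes (σ²)^(−n/2) exp(−SS/(2σ²)), so the posterior is Inverse-Gamma(α + n/2, β + SS/2) = Inverse-Gamma(6, 40.91).
The mode of Inverse-Gamma(a, b) is b/(a+1) = 40.91/7 ≈ 5.8443.

σ̂²_MAP = 5.8443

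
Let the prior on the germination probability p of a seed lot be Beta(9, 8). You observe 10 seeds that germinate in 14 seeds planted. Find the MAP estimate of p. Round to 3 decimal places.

p̂_MAP = 0.621

Prior: Beta(9, 8).
Data: 10 successes in 14 trials. The binomial likelihood contributes p^10(1−p)^4, so the posterior is Beta(9+10, 8+4) = Beta(19, 12).
For Beta(a, b) with a, b > 1 the mode is (a−1)/(a+b−2) = 18/29 ≈ 0.621.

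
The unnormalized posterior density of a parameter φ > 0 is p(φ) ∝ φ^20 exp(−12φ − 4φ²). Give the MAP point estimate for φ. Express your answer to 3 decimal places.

φ̂_MAP = 1.000

ℓ'(φ) = 20/φ − 12 − 8φ. Setting this to zero and multiplying by φ: 8φ² + 12φ − 20 = 0.
φ = (−12 + √(12² + 4·8·20)) / (2·8) = (−12 + √784) / 16 = (−12 + 28)/16 = 1.
ℓ''(φ) = −20/φ² − 8 < 0, confirming a maximum.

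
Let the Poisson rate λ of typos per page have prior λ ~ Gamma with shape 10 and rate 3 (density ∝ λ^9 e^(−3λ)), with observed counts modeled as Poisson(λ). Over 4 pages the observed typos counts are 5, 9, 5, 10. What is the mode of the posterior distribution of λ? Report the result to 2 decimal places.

λ̂_MAP = 5.43

Σxᵢ = 5+9+5+10 = 29, with n = 4.
Posterior ∝ λ^9e^(−3λ) · λ^29e^(−4λ) = λ^38e^(−7λ), i.e. Gamma(shape=39, rate=7).
The mode of a Gamma(a, b) with a ≥ 1 (shape–rate) is (a−1)/b = 38/7 ≈ 5.43.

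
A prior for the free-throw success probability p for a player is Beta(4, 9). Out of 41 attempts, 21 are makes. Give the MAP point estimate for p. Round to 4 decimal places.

Prior: Beta(4, 9).
Data: 21 successes in 41 trials. The binomial likelihood contributes p^21(1−p)^20, so the posterior is Beta(4+21, 9+20) = Beta(25, 29).
For Beta(a, b) with a, b > 1 the mode is (a−1)/(a+b−2) = 24/52 ≈ 0.4615.

p̂_MAP = 0.4615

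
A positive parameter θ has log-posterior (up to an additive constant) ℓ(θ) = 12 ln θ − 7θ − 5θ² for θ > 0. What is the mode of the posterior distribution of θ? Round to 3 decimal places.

θ̂_MAP = 0.800

ℓ'(θ) = 12/θ − 7 − 10θ. Setting this to zero and multiplying by θ: 10θ² + 7θ − 12 = 0.
θ = (−7 + √(7² + 4·10·12)) / (2·10) = (−7 + √529) / 20 = (−7 + 23)/20 = 4/5.
ℓ''(θ) = −12/θ² − 10 < 0, confirming a maximum.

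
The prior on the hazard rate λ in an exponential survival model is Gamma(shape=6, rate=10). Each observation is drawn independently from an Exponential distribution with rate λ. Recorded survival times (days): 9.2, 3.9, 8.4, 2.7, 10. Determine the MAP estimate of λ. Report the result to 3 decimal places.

The Exponential(rate=λ) likelihood is ∝ λ^n e^(−λΣtᵢ). Here n = 5 and Σtᵢ = 9.2 + 3.9 + 8.4 + 2.7 + 10 = 34.2.
Posterior ∝ λ^5e^(−10λ) · λ^5e^(−34.2λ) = λ^10e^(−44.2λ), i.e. Gamma(11, 44.2).
Mode = (a−1)/b = 10/44.2 ≈ 0.226.

λ̂_MAP = 0.226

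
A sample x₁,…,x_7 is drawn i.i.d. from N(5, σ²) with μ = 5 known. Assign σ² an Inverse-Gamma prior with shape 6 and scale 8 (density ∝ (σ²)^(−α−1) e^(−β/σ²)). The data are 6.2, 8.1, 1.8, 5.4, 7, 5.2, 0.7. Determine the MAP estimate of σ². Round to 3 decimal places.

σ̂²_MAP = 2.856

Sum of squared deviations about the known mean: SS = (6.2−5)² + (8.1−5)² + (1.8−5)² + (5.4−5)² + (7−5)² + (5.2−5)² + (0.7−5)² = 43.98.
The Normal likelihood contributes (σ²)^(−n/2) exp(−SS/(2σ²)), so the posterior is Inverse-Gamma(α + n/2, β + SS/2) = Inverse-Gamma(9.5, 29.99).
The mode of Inverse-Gamma(a, b) is b/(a+1) = 29.99/10.5 ≈ 2.856.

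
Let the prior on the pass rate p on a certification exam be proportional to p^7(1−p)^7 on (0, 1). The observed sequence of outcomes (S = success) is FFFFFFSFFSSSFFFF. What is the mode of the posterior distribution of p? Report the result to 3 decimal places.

The prior density ∝ p^7(1−p)^7 is the kernel of Beta(8, 8).
Data: 4 successes in 16 trials (from the sequence). The binomial likelihood contributes p^4(1−p)^12, so the posterior is Beta(8+4, 8+12) = Beta(12, 20).
For Beta(a, b) with a, b > 1 the mode is (a−1)/(a+b−2) = 11/30 ≈ 0.367.

p̂_MAP = 0.367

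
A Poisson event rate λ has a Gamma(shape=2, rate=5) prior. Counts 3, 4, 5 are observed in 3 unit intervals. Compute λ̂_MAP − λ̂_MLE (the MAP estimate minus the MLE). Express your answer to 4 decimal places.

MAP − MLE = -2.3750

Σxᵢ = 12. Posterior is Gamma(14, 8); MAP = (14−1)/8 = 13/8 ≈ 1.62500.
MLE = x̄ = 12/3 ≈ 4.00000.
Difference = 13/8 − 12/3 = -19/8 ≈ -2.3750.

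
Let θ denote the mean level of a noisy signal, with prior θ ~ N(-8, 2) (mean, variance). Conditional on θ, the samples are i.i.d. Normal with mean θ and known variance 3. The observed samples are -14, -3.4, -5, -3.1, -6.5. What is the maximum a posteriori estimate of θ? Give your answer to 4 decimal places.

n = 5; x̄ = ((-14) + (-3.4) + (-5) + (-3.1) + (-6.5))/5 = -32/5 = -6.4.
For a Normal prior and Normal likelihood with known variance, the posterior is Normal; its mode equals its mean, the precision-weighted average.
Prior precision 1/σ₀² = 1/2 = 0.5; data precision n/σ² = 5/3.
θ̂ = (0.5·(-8) + (5/3)·(-6.4)) / (0.5 + 5/3) = (-44/3)/(13/6) = -88/13 ≈ -6.7692.

θ̂_MAP = -6.7692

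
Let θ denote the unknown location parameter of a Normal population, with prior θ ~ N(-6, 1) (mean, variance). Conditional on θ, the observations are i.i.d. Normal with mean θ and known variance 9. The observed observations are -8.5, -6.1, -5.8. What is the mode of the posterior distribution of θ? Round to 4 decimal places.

θ̂_MAP = -6.2000

n = 3; x̄ = ((-8.5) + (-6.1) + (-5.8))/3 = -20.4/3 = -6.8.
For a Normal prior and Normal likelihood with known variance, the posterior is Normal; its mode equals its mean, the precision-weighted average.
Prior precision 1/σ₀² = 1/1 = 1; data precision n/σ² = 3/9 = 1/3.
θ̂ = (1·(-6) + (1/3)·(-6.8)) / (1 + 1/3) = (-124/15)/(4/3) = -6.2000.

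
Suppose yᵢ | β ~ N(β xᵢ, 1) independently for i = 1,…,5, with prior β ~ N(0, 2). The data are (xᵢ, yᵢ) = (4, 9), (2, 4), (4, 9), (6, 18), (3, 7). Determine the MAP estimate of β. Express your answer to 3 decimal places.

β̂_MAP = 2.564

log p(β | y) = −Σ(yᵢ − βxᵢ)²/(2·1) − β²/(2·2) + const.
Setting the derivative to zero: Σxᵢ(yᵢ − βxᵢ)/1 − β/2 = 0, so β = Σxᵢyᵢ / (Σxᵢ² + σ²/τ²).
Σxᵢyᵢ = 4·9 + 2·4 + 4·9 + 6·18 + 3·7 = 209; Σxᵢ² = 81; σ²/τ² = 0.5.
β̂_MAP = 209 / (81 + 0.5) = 209/81.5 ≈ 2.564.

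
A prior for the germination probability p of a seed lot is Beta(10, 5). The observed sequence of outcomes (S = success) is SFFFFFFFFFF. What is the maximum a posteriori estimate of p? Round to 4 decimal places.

Prior: Beta(10, 5).
Data: 1 success in 11 trials (from the sequence). The binomial likelihood contributes p(1−p)^10, so the posterior is Beta(10+1, 5+10) = Beta(11, 15).
For Beta(a, b) with a, b > 1 the mode is (a−1)/(a+b−2) = 10/24 ≈ 0.4167.

p̂_MAP = 0.4167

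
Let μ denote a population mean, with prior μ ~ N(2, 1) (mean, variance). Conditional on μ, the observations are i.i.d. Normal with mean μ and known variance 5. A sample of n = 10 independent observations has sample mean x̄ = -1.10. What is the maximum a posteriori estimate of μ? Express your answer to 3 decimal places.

μ̂_MAP = -0.067

n = 10, x̄ = -1.10.
For a Normal prior and Normal likelihood with known variance, the posterior is Normal; its mode equals its mean, the precision-weighted average.
Prior precision 1/σ₀² = 1/1 = 1; data precision n/σ² = 10/5 = 2.
μ̂ = (1·2 + 2·(-1.1)) / (1 + 2) = (-0.2)/3 = -1/15 ≈ -0.067.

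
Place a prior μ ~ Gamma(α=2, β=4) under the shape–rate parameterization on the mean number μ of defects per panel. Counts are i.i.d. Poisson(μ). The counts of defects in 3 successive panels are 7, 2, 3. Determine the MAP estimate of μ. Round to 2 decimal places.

μ̂_MAP = 1.86

Σxᵢ = 7+2+3 = 12, with n = 3.
Posterior ∝ μe^(−4μ) · μ^12e^(−3μ) = μ^13e^(−7μ), i.e. Gamma(shape=14, rate=7).
The mode of a Gamma(a, b) with a ≥ 1 (shape–rate) is (a−1)/b = 13/7 ≈ 1.86.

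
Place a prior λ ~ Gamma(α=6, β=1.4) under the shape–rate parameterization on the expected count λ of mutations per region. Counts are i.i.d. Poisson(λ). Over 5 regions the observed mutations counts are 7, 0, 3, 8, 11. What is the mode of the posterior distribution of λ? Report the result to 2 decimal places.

λ̂_MAP = 5.31

Σxᵢ = 7+0+3+8+11 = 29, with n = 5.
Posterior ∝ λ^5e^(−1.4λ) · λ^29e^(−5λ) = λ^34e^(−6.4λ), i.e. Gamma(shape=35, rate=6.4).
The mode of a Gamma(a, b) with a ≥ 1 (shape–rate) is (a−1)/b = 34/6.4 ≈ 5.31.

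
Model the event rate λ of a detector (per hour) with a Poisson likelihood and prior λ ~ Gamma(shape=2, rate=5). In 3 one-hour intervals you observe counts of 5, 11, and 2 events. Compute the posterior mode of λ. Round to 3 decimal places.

Σxᵢ = 5+11+2 = 18, with n = 3.
Posterior ∝ λe^(−5λ) · λ^18e^(−3λ) = λ^19e^(−8λ), i.e. Gamma(shape=20, rate=8).
The mode of a Gamma(a, b) with a ≥ 1 (shape–rate) is (a−1)/b = 19/8 ≈ 2.375.

λ̂_MAP = 2.375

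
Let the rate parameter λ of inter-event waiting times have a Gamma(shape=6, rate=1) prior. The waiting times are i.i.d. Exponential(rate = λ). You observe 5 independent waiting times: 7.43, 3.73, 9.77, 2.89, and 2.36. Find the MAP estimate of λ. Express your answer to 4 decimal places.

λ̂_MAP = 0.3679

The Exponential(rate=λ) likelihood is ∝ λ^n e^(−λΣtᵢ). Here n = 5 and Σtᵢ = 7.43 + 3.73 + 9.77 + 2.89 + 2.36 = 26.18.
Posterior ∝ λ^5e^(−1λ) · λ^5e^(−26.18λ) = λ^10e^(−27.18λ), i.e. Gamma(11, 27.18).
Mode = (a−1)/b = 10/27.18 ≈ 0.3679.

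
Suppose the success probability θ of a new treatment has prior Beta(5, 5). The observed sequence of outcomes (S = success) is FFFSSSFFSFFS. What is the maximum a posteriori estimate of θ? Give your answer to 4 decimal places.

Prior: Beta(5, 5).
Data: 5 successes in 12 trials (from the sequence). The binomial likelihood contributes θ^5(1−θ)^7, so the posterior is Beta(5+5, 5+7) = Beta(10, 12).
For Beta(a, b) with a, b > 1 the mode is (a−1)/(a+b−2) = 9/20 ≈ 0.4500.

θ̂_MAP = 0.4500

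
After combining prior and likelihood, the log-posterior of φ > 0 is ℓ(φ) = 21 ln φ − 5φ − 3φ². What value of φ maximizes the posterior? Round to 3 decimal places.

ℓ'(φ) = 21/φ − 5 − 6φ. Setting this to zero and multiplying by φ: 6φ² + 5φ − 21 = 0.
φ = (−5 + √(5² + 4·6·21)) / (2·6) = (−5 + √529) / 12 = (−5 + 23)/12 = 3/2.
ℓ''(φ) = −21/φ² − 6 < 0, confirming a maximum.

φ̂_MAP = 1.500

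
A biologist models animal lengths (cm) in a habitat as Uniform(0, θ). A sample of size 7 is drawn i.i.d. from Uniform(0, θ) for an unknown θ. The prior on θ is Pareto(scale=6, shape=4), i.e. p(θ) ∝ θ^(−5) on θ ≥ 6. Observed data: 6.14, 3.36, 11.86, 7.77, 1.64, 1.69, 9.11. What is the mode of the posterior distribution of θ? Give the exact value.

The Uniform(0, θ) likelihood is θ^(−n) for θ ≥ max(xᵢ), zero otherwise. Here max(xᵢ) = 11.86.
Posterior ∝ θ^(−5) · θ^(−7) = θ^(−12) on θ ≥ max(6, 11.86) = 11.86.
This density is strictly decreasing in θ, so the posterior mode lies at the lower boundary of the support.

θ̂_MAP = 11.86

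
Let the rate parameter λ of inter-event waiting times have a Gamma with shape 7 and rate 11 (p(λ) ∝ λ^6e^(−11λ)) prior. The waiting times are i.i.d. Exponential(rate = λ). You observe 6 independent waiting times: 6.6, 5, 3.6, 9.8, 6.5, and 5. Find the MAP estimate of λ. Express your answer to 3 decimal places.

λ̂_MAP = 0.253

The Exponential(rate=λ) likelihood is ∝ λ^n e^(−λΣtᵢ). Here n = 6 and Σtᵢ = 6.6 + 5 + 3.6 + 9.8 + 6.5 + 5 = 36.5.
Posterior ∝ λ^6e^(−11λ) · λ^6e^(−36.5λ) = λ^12e^(−47.5λ), i.e. Gamma(13, 47.5).
Mode = (a−1)/b = 12/47.5 ≈ 0.253.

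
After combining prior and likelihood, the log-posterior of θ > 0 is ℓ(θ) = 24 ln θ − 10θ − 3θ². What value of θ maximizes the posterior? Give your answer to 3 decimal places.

ℓ'(θ) = 24/θ − 10 − 6θ. Setting this to zero and multiplying by θ: 6θ² + 10θ − 24 = 0.
θ = (−10 + √(10² + 4·6·24)) / (2·6) = (−10 + √676) / 12 = (−10 + 26)/12 = 4/3.
ℓ''(θ) = −24/θ² − 6 < 0, confirming a maximum.

θ̂_MAP = 1.333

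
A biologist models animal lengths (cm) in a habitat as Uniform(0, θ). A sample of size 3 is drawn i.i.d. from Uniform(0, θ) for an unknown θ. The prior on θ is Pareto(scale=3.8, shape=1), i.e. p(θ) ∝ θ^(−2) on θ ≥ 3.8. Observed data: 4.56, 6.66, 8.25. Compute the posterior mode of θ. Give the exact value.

θ̂_MAP = 8.25

The Uniform(0, θ) likelihood is θ^(−n) for θ ≥ max(xᵢ), zero otherwise. Here max(xᵢ) = 8.25.
Posterior ∝ θ^(−2) · θ^(−3) = θ^(−5) on θ ≥ max(3.8, 8.25) = 8.25.
This density is strictly decreasing in θ, so the posterior mode lies at the lower boundary of the support.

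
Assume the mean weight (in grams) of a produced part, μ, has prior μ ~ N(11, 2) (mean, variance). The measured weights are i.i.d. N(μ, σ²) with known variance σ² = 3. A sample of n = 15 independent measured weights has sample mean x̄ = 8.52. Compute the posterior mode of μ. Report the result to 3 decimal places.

n = 15, x̄ = 8.52.
For a Normal prior and Normal likelihood with known variance, the posterior is Normal; its mode equals its mean, the precision-weighted average.
Prior precision 1/σ₀² = 1/2 = 0.5; data precision n/σ² = 15/3 = 5.
μ̂ = (0.5·11 + 5·8.52) / (0.5 + 5) = 48.1/5.5 = 481/55 ≈ 8.745.

μ̂_MAP = 8.745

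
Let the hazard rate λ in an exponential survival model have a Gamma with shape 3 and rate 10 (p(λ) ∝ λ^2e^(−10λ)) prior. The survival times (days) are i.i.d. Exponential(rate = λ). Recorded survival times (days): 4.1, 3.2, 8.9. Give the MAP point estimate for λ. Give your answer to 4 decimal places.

λ̂_MAP = 0.1908

The Exponential(rate=λ) likelihood is ∝ λ^n e^(−λΣtᵢ). Here n = 3 and Σtᵢ = 4.1 + 3.2 + 8.9 = 16.2.
Posterior ∝ λ^2e^(−10λ) · λ^3e^(−16.2λ) = λ^5e^(−26.2λ), i.e. Gamma(6, 26.2).
Mode = (a−1)/b = 5/26.2 ≈ 0.1908.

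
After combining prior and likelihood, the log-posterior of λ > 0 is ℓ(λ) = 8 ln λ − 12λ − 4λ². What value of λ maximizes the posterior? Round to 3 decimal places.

λ̂_MAP = 0.500

ℓ'(λ) = 8/λ − 12 − 8λ. Setting this to zero and multiplying by λ: 8λ² + 12λ − 8 = 0.
λ = (−12 + √(12² + 4·8·8)) / (2·8) = (−12 + √400) / 16 = (−12 + 20)/16 = 1/2.
ℓ''(λ) = −8/λ² − 8 < 0, confirming a maximum.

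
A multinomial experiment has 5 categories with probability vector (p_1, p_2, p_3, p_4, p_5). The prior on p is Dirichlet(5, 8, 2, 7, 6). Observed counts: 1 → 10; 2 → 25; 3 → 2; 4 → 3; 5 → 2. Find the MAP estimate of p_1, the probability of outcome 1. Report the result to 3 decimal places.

The posterior is Dirichlet(αᵢ + nᵢ) = Dirichlet(15, 33, 4, 10, 8).
For a Dirichlet(a₁,…,a_K) with all aᵢ > 1, the mode has j-th component (aⱼ − 1)/(Σaᵢ − K).
Here Σaᵢ = 70 and K = 5, so p_1 = (15 − 1)/(70 − 5) = 14/65 ≈ 0.215.

MAP estimate: 0.215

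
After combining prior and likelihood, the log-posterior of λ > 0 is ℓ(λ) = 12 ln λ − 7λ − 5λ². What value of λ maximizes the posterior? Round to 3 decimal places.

λ̂_MAP = 0.800

ℓ'(λ) = 12/λ − 7 − 10λ. Setting this to zero and multiplying by λ: 10λ² + 7λ − 12 = 0.
λ = (−7 + √(7² + 4·10·12)) / (2·10) = (−7 + √529) / 20 = (−7 + 23)/20 = 4/5.
ℓ''(λ) = −12/λ² − 10 < 0, confirming a maximum.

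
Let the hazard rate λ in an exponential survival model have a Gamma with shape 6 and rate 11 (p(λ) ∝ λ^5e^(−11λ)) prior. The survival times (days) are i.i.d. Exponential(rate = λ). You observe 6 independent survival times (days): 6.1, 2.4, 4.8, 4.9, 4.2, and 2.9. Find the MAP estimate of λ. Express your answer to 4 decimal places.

λ̂_MAP = 0.3030

The Exponential(rate=λ) likelihood is ∝ λ^n e^(−λΣtᵢ). Here n = 6 and Σtᵢ = 6.1 + 2.4 + 4.8 + 4.9 + 4.2 + 2.9 = 25.3.
Posterior ∝ λ^5e^(−11λ) · λ^6e^(−25.3λ) = λ^11e^(−36.3λ), i.e. Gamma(12, 36.3).
Mode = (a−1)/b = 11/36.3 ≈ 0.3030.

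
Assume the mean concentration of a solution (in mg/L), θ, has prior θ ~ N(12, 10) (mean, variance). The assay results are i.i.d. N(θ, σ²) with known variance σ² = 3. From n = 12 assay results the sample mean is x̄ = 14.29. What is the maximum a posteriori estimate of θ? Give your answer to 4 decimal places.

θ̂_MAP = 14.2341

n = 12, x̄ = 14.29.
For a Normal prior and Normal likelihood with known variance, the posterior is Normal; its mode equals its mean, the precision-weighted average.
Prior precision 1/σ₀² = 1/10 = 0.1; data precision n/σ² = 12/3 = 4.
θ̂ = (0.1·12 + 4·14.29) / (0.1 + 4) = 58.36/4.1 = 2918/205 ≈ 14.2341.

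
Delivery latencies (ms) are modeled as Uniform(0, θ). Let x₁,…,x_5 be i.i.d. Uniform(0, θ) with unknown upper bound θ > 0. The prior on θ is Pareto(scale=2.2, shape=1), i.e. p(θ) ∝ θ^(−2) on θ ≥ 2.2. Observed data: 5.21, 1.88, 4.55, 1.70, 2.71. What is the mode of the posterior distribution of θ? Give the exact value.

θ̂_MAP = 5.21

The Uniform(0, θ) likelihood is θ^(−n) for θ ≥ max(xᵢ), zero otherwise. Here max(xᵢ) = 5.21.
Posterior ∝ θ^(−2) · θ^(−5) = θ^(−7) on θ ≥ max(2.2, 5.21) = 5.21.
This density is strictly decreasing in θ, so the posterior mode lies at the lower boundary of the support.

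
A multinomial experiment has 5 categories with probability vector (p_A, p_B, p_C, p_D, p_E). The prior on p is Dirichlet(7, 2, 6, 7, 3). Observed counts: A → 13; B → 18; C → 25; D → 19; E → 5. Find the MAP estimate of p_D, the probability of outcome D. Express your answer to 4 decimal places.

The posterior is Dirichlet(αᵢ + nᵢ) = Dirichlet(20, 20, 31, 26, 8).
For a Dirichlet(a₁,…,a_K) with all aᵢ > 1, the mode has j-th component (aⱼ − 1)/(Σaᵢ − K).
Here Σaᵢ = 105 and K = 5, so p_D = (26 − 1)/(105 − 5) = 25/100 ≈ 0.2500.

MAP estimate of p_D = 0.2500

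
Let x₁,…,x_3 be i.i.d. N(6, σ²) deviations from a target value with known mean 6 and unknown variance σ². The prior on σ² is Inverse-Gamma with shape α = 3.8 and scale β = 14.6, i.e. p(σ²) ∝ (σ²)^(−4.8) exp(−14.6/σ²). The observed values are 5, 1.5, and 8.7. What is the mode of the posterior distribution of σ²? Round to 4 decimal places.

σ̂²_MAP = 4.5825

Sum of squared deviations about the known mean: SS = (5−6)² + (1.5−6)² + (8.7−6)² = 28.54.
The Normal likelihood contributes (σ²)^(−n/2) exp(−SS/(2σ²)), so the posterior is Inverse-Gamma(α + n/2, β + SS/2) = Inverse-Gamma(5.3, 28.87).
The mode of Inverse-Gamma(a, b) is b/(a+1) = 28.87/6.3 ≈ 4.5825.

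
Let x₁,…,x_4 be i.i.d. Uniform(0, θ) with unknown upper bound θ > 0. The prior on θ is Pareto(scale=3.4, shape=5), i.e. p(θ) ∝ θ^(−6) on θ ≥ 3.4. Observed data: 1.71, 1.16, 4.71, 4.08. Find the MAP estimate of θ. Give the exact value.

The Uniform(0, θ) likelihood is θ^(−n) for θ ≥ max(xᵢ), zero otherwise. Here max(xᵢ) = 4.71.
Posterior ∝ θ^(−6) · θ^(−4) = θ^(−10) on θ ≥ max(3.4, 4.71) = 4.71.
This density is strictly decreasing in θ, so the posterior mode lies at the lower boundary of the support.

θ̂_MAP = 4.71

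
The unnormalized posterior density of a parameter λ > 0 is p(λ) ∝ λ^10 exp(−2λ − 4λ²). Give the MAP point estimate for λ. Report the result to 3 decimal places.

λ̂_MAP = 1.000

ℓ'(λ) = 10/λ − 2 − 8λ. Setting this to zero and multiplying by λ: 8λ² + 2λ − 10 = 0.
λ = (−2 + √(2² + 4·8·10)) / (2·8) = (−2 + √324) / 16 = (−2 + 18)/16 = 1.
ℓ''(λ) = −10/λ² − 8 < 0, confirming a maximum.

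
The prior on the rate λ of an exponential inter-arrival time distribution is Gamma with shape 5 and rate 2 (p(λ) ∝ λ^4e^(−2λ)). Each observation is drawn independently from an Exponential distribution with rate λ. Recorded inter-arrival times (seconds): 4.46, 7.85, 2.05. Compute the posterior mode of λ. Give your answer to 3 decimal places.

The Exponential(rate=λ) likelihood is ∝ λ^n e^(−λΣtᵢ). Here n = 3 and Σtᵢ = 4.46 + 7.85 + 2.05 = 14.36.
Posterior ∝ λ^4e^(−2λ) · λ^3e^(−14.36λ) = λ^7e^(−16.36λ), i.e. Gamma(8, 16.36).
Mode = (a−1)/b = 7/16.36 ≈ 0.428.

λ̂_MAP = 0.428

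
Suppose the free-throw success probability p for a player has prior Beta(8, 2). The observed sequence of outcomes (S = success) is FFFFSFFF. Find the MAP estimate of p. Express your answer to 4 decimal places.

Prior: Beta(8, 2).
Data: 1 success in 8 trials (from the sequence). The binomial likelihood contributes p(1−p)^7, so the posterior is Beta(8+1, 2+7) = Beta(9, 9).
For Beta(a, b) with a, b > 1 the mode is (a−1)/(a+b−2) = 8/16 ≈ 0.5000.

p̂_MAP = 0.5000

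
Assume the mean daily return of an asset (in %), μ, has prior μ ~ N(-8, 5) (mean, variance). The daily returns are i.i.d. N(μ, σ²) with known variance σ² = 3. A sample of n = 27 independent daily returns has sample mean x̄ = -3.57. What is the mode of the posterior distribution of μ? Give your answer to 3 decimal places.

μ̂_MAP = -3.666

n = 27, x̄ = -3.57.
For a Normal prior and Normal likelihood with known variance, the posterior is Normal; its mode equals its mean, the precision-weighted average.
Prior precision 1/σ₀² = 1/5 = 0.2; data precision n/σ² = 27/3 = 9.
μ̂ = (0.2·(-8) + 9·(-3.57)) / (0.2 + 9) = (-33.73)/9.2 = -3373/920 ≈ -3.666.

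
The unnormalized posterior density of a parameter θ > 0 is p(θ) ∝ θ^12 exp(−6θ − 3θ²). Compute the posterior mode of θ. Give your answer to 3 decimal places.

θ̂_MAP = 1.000

ℓ'(θ) = 12/θ − 6 − 6θ. Setting this to zero and multiplying by θ: 6θ² + 6θ − 12 = 0.
θ = (−6 + √(6² + 4·6·12)) / (2·6) = (−6 + √324) / 12 = (−6 + 18)/12 = 1.
ℓ''(θ) = −12/θ² − 6 < 0, confirming a maximum.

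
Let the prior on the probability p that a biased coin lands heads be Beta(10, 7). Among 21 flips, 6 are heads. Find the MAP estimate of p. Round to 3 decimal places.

Prior: Beta(10, 7).
Data: 6 successes in 21 trials. The binomial likelihood contributes p^6(1−p)^15, so the posterior is Beta(10+6, 7+15) = Beta(16, 22).
For Beta(a, b) with a, b > 1 the mode is (a−1)/(a+b−2) = 15/36 ≈ 0.417.

p̂_MAP = 0.417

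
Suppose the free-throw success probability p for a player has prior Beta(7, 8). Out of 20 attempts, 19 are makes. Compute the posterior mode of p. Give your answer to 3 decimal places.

Prior: Beta(7, 8).
Data: 19 successes in 20 trials. The binomial likelihood contributes p^19(1−p)^1, so the posterior is Beta(7+19, 8+1) = Beta(26, 9).
For Beta(a, b) with a, b > 1 the mode is (a−1)/(a+b−2) = 25/33 ≈ 0.758.

p̂_MAP = 0.758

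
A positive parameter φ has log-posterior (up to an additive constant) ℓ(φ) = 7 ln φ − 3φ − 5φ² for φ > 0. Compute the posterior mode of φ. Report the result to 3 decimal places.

ℓ'(φ) = 7/φ − 3 − 10φ. Setting this to zero and multiplying by φ: 10φ² + 3φ − 7 = 0.
φ = (−3 + √(3² + 4·10·7)) / (2·10) = (−3 + √289) / 20 = (−3 + 17)/20 = 7/10.
ℓ''(φ) = −7/φ² − 10 < 0, confirming a maximum.

φ̂_MAP = 0.700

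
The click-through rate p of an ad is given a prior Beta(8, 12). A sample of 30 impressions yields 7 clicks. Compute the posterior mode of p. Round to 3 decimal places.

p̂_MAP = 0.292

Prior: Beta(8, 12).
Data: 7 successes in 30 trials. The binomial likelihood contributes p^7(1−p)^23, so the posterior is Beta(8+7, 12+23) = Beta(15, 35).
For Beta(a, b) with a, b > 1 the mode is (a−1)/(a+b−2) = 14/48 ≈ 0.292.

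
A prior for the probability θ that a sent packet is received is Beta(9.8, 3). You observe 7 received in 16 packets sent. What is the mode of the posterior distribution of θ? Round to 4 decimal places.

θ̂_MAP = 0.5896

Prior: Beta(9.8, 3).
Data: 7 successes in 16 trials. The binomial likelihood contributes θ^7(1−θ)^9, so the posterior is Beta(9.8+7, 3+9) = Beta(16.8, 12).
For Beta(a, b) with a, b > 1 the mode is (a−1)/(a+b−2) = 15.8/26.8 ≈ 0.5896.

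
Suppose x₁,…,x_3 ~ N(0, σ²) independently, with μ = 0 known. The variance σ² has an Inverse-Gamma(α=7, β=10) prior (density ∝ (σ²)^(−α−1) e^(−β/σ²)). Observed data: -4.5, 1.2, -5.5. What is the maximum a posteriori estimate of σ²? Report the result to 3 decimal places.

σ̂²_MAP = 3.786

Sum of squared deviations about the known mean: SS = (-4.5−0)² + (1.2−0)² + (-5.5−0)² = 51.94.
The Normal likelihood contributes (σ²)^(−n/2) exp(−SS/(2σ²)), so the posterior is Inverse-Gamma(α + n/2, β + SS/2) = Inverse-Gamma(8.5, 35.97).
The mode of Inverse-Gamma(a, b) is b/(a+1) = 35.97/9.5 ≈ 3.786.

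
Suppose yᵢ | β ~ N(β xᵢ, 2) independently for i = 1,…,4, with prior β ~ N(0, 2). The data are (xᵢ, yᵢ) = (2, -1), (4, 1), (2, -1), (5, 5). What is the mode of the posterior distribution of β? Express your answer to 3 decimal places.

β̂_MAP = 0.500

log p(β | y) = −Σ(yᵢ − βxᵢ)²/(2·2) − β²/(2·2) + const.
Setting the derivative to zero: Σxᵢ(yᵢ − βxᵢ)/2 − β/2 = 0, so β = Σxᵢyᵢ / (Σxᵢ² + σ²/τ²).
Σxᵢyᵢ = 2·(-1) + 4·1 + 2·(-1) + 5·5 = 25; Σxᵢ² = 49; σ²/τ² = 1.
β̂_MAP = 25 / (49 + 1) = 25/50 ≈ 0.500.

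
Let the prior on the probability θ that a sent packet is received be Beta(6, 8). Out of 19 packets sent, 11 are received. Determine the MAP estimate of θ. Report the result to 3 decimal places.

θ̂_MAP = 0.516

Prior: Beta(6, 8).
Data: 11 successes in 19 trials. The binomial likelihood contributes θ^11(1−θ)^8, so the posterior is Beta(6+11, 8+8) = Beta(17, 16).
For Beta(a, b) with a, b > 1 the mode is (a−1)/(a+b−2) = 16/31 ≈ 0.516.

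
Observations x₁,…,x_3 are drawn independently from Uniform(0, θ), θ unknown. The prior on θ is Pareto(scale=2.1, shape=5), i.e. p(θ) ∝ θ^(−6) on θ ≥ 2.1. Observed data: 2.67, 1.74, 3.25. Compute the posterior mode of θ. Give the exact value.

θ̂_MAP = 3.25

The Uniform(0, θ) likelihood is θ^(−n) for θ ≥ max(xᵢ), zero otherwise. Here max(xᵢ) = 3.25.
Posterior ∝ θ^(−6) · θ^(−3) = θ^(−9) on θ ≥ max(2.1, 3.25) = 3.25.
This density is strictly decreasing in θ, so the posterior mode lies at the lower boundary of the support.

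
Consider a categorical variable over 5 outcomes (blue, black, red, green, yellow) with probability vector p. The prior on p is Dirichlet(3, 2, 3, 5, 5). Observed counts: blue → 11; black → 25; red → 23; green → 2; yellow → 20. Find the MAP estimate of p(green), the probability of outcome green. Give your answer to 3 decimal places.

MAP estimate of p(green) = 0.064

The posterior is Dirichlet(αᵢ + nᵢ) = Dirichlet(14, 27, 26, 7, 25).
For a Dirichlet(a₁,…,a_K) with all aᵢ > 1, the mode has j-th component (aⱼ − 1)/(Σaᵢ − K).
Here Σaᵢ = 99 and K = 5, so p(green) = (7 − 1)/(99 − 5) = 6/94 ≈ 0.064.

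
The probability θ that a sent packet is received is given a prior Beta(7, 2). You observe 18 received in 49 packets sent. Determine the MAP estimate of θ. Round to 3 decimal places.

Prior: Beta(7, 2).
Data: 18 successes in 49 trials. The binomial likelihood contributes θ^18(1−θ)^31, so the posterior is Beta(7+18, 2+31) = Beta(25, 33).
For Beta(a, b) with a, b > 1 the mode is (a−1)/(a+b−2) = 24/56 ≈ 0.429.

θ̂_MAP = 0.429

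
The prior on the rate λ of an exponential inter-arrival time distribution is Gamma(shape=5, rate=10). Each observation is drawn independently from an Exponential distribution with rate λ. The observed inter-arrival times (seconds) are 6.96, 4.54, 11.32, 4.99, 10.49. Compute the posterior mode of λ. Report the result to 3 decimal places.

λ̂_MAP = 0.186

The Exponential(rate=λ) likelihood is ∝ λ^n e^(−λΣtᵢ). Here n = 5 and Σtᵢ = 6.96 + 4.54 + 11.32 + 4.99 + 10.49 = 38.30.
Posterior ∝ λ^4e^(−10λ) · λ^5e^(−38.30λ) = λ^9e^(−48.30λ), i.e. Gamma(10, 48.30).
Mode = (a−1)/b = 9/48.30 ≈ 0.186.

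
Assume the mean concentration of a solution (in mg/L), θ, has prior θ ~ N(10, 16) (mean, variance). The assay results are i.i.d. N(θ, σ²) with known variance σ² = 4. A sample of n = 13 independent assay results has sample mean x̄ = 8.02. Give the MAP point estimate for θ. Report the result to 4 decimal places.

n = 13, x̄ = 8.02.
For a Normal prior and Normal likelihood with known variance, the posterior is Normal; its mode equals its mean, the precision-weighted average.
Prior precision 1/σ₀² = 1/16 = 0.0625; data precision n/σ² = 13/4 = 3.25.
θ̂ = (0.0625·10 + 3.25·8.02) / (0.0625 + 3.25) = 26.69/3.3125 = 10676/1325 ≈ 8.0574.

θ̂_MAP = 8.0574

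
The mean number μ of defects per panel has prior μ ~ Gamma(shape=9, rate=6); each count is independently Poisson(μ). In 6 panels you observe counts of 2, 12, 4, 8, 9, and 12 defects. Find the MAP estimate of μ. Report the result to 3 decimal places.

Σxᵢ = 2+12+4+8+9+12 = 47, with n = 6.
Posterior ∝ μ^8e^(−6μ) · μ^47e^(−6μ) = μ^55e^(−12μ), i.e. Gamma(shape=56, rate=12).
The mode of a Gamma(a, b) with a ≥ 1 (shape–rate) is (a−1)/b = 55/12 ≈ 4.583.

μ̂_MAP = 4.583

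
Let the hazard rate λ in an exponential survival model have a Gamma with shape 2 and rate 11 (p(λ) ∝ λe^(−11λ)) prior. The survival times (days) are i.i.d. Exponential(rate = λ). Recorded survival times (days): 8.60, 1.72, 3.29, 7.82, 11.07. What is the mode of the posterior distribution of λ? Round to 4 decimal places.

The Exponential(rate=λ) likelihood is ∝ λ^n e^(−λΣtᵢ). Here n = 5 and Σtᵢ = 8.60 + 1.72 + 3.29 + 7.82 + 11.07 = 32.50.
Posterior ∝ λe^(−11λ) · λ^5e^(−32.50λ) = λ^6e^(−43.50λ), i.e. Gamma(7, 43.50).
Mode = (a−1)/b = 6/43.50 ≈ 0.1379.

λ̂_MAP = 0.1379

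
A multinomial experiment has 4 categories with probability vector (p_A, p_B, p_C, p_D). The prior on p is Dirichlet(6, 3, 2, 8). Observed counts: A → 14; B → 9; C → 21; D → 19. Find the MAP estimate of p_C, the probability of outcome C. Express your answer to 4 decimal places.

MAP estimate of p_C = 0.2821

The posterior is Dirichlet(αᵢ + nᵢ) = Dirichlet(20, 12, 23, 27).
For a Dirichlet(a₁,…,a_K) with all aᵢ > 1, the mode has j-th component (aⱼ − 1)/(Σaᵢ − K).
Here Σaᵢ = 82 and K = 4, so p_C = (23 − 1)/(82 − 4) = 22/78 ≈ 0.2821.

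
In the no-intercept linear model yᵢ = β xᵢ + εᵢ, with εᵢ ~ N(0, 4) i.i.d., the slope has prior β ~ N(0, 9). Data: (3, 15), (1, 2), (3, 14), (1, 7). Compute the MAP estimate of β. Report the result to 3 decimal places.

β̂_MAP = 4.696

log p(β | y) = −Σ(yᵢ − βxᵢ)²/(2·4) − β²/(2·9) + const.
Setting the derivative to zero: Σxᵢ(yᵢ − βxᵢ)/4 − β/9 = 0, so β = Σxᵢyᵢ / (Σxᵢ² + σ²/τ²).
Σxᵢyᵢ = 3·15 + 1·2 + 3·14 + 1·7 = 96; Σxᵢ² = 20; σ²/τ² = 4/9.
β̂_MAP = 96 / (20 + 4/9) = 96/(184/9) = 108/23 ≈ 4.696.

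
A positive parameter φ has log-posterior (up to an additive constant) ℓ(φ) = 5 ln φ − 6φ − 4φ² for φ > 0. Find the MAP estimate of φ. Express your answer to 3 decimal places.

φ̂_MAP = 0.500

ℓ'(φ) = 5/φ − 6 − 8φ. Setting this to zero and multiplying by φ: 8φ² + 6φ − 5 = 0.
φ = (−6 + √(6² + 4·8·5)) / (2·8) = (−6 + √196) / 16 = (−6 + 14)/16 = 1/2.
ℓ''(φ) = −5/φ² − 8 < 0, confirming a maximum.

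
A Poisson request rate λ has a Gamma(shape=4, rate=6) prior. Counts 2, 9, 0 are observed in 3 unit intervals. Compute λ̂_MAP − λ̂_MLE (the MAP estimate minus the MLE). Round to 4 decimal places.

MAP − MLE = -2.1111

Σxᵢ = 11. Posterior is Gamma(15, 9); MAP = (15−1)/9 = 14/9 ≈ 1.55556.
MLE = x̄ = 11/3 ≈ 3.66667.
Difference = 14/9 − 11/3 = -19/9 ≈ -2.1111.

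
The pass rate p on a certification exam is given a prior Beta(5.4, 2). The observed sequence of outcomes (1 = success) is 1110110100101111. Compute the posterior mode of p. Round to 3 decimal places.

Prior: Beta(5.4, 2).
Data: 11 successes in 16 trials (from the sequence). The binomial likelihood contributes p^11(1−p)^5, so the posterior is Beta(5.4+11, 2+5) = Beta(16.4, 7).
For Beta(a, b) with a, b > 1 the mode is (a−1)/(a+b−2) = 15.4/21.4 ≈ 0.720.

p̂_MAP = 0.720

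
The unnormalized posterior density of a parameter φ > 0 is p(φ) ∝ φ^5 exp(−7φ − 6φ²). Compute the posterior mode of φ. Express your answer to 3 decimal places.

φ̂_MAP = 0.417

ℓ'(φ) = 5/φ − 7 − 12φ. Setting this to zero and multiplying by φ: 12φ² + 7φ − 5 = 0.
φ = (−7 + √(7² + 4·12·5)) / (2·12) = (−7 + √289) / 24 = (−7 + 17)/24 = 5/12.
ℓ''(φ) = −5/φ² − 12 < 0, confirming a maximum.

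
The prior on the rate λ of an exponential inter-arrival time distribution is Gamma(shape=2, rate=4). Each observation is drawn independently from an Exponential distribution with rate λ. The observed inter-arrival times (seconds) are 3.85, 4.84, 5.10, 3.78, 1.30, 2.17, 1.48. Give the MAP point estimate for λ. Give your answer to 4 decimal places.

The Exponential(rate=λ) likelihood is ∝ λ^n e^(−λΣtᵢ). Here n = 7 and Σtᵢ = 3.85 + 4.84 + 5.10 + 3.78 + 1.30 + 2.17 + 1.48 = 22.52.
Posterior ∝ λe^(−4λ) · λ^7e^(−22.52λ) = λ^8e^(−26.52λ), i.e. Gamma(9, 26.52).
Mode = (a−1)/b = 8/26.52 ≈ 0.3017.

λ̂_MAP = 0.3017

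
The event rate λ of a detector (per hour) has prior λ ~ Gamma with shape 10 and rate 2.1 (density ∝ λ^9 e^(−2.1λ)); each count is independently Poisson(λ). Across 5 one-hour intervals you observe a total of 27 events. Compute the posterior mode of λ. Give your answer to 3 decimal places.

λ̂_MAP = 5.070

Σxᵢ = 27, n = 5.
Posterior ∝ λ^9e^(−2.1λ) · λ^27e^(−5λ) = λ^36e^(−7.1λ), i.e. Gamma(shape=37, rate=7.1).
The mode of a Gamma(a, b) with a ≥ 1 (shape–rate) is (a−1)/b = 36/7.1 ≈ 5.070.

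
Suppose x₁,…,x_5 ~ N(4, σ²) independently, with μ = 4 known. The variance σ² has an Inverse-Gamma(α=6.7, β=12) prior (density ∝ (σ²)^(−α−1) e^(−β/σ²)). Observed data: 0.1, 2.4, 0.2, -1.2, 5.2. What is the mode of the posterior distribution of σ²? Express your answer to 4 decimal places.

σ̂²_MAP = 4.1515

Sum of squared deviations about the known mean: SS = (0.1−4)² + (2.4−4)² + (0.2−4)² + (-1.2−4)² + (5.2−4)² = 60.69.
The Normal likelihood contributes (σ²)^(−n/2) exp(−SS/(2σ²)), so the posterior is Inverse-Gamma(α + n/2, β + SS/2) = Inverse-Gamma(9.2, 42.345).
The mode of Inverse-Gamma(a, b) is b/(a+1) = 42.345/10.2 ≈ 4.1515.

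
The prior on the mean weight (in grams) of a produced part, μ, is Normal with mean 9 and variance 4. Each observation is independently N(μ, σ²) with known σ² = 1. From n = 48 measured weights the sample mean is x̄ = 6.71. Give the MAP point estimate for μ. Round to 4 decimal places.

n = 48, x̄ = 6.71.
For a Normal prior and Normal likelihood with known variance, the posterior is Normal; its mode equals its mean, the precision-weighted average.
Prior precision 1/σ₀² = 1/4 = 0.25; data precision n/σ² = 48/1 = 48.
μ̂ = (0.25·9 + 48·6.71) / (0.25 + 48) = 324.33/48.25 = 32433/4825 ≈ 6.7219.

μ̂_MAP = 6.7219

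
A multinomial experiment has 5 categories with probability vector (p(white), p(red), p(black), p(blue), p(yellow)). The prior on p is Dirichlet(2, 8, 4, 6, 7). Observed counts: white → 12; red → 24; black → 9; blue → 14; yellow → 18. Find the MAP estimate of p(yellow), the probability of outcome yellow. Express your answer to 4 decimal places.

MAP estimate of p(yellow) = 0.2424

The posterior is Dirichlet(αᵢ + nᵢ) = Dirichlet(14, 32, 13, 20, 25).
For a Dirichlet(a₁,…,a_K) with all aᵢ > 1, the mode has j-th component (aⱼ − 1)/(Σaᵢ − K).
Here Σaᵢ = 104 and K = 5, so p(yellow) = (25 − 1)/(104 − 5) = 24/99 ≈ 0.2424.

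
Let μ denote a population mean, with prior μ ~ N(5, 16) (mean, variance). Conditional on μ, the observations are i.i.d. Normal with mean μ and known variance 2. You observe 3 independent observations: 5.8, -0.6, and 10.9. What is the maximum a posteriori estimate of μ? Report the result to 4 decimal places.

n = 3; x̄ = (5.8 + (-0.6) + 10.9)/3 = 16.1/3 = 161/30 ≈ 5.3667.
For a Normal prior and Normal likelihood with known variance, the posterior is Normal; its mode equals its mean, the precision-weighted average.
Prior precision 1/σ₀² = 1/16 = 0.0625; data precision n/σ² = 3/2 = 1.5.
μ̂ = (0.0625·5 + 1.5·(161/30)) / (0.0625 + 1.5) = 8.3625/1.5625 = 5.3520.

μ̂_MAP = 5.3520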